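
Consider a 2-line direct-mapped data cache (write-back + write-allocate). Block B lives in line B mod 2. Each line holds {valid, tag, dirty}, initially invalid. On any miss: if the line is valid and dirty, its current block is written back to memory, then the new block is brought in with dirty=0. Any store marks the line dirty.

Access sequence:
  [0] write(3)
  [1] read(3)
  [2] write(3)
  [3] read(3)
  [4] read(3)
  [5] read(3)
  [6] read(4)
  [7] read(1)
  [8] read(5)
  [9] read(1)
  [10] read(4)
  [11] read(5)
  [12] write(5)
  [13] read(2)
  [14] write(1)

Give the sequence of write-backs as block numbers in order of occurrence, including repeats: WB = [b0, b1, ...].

  0 | W B3 → L1 miss [D]
  1 | R B3 → L1 hit [D]
  2 | W B3 → L1 hit [D]
  3 | R B3 → L1 hit [D]
  4 | R B3 → L1 hit [D]
  5 | R B3 → L1 hit [D]
  6 | R B4 → L0 miss [-]
  7 | R B1 → L1 miss wb→B3 [-]
  8 | R B5 → L1 miss [-]
  9 | R B1 → L1 miss [-]
  10 | R B4 → L0 hit [-]
  11 | R B5 → L1 miss [-]
  12 | W B5 → L1 hit [D]
  13 | R B2 → L0 miss [-]
  14 | W B1 → L1 miss wb→B5 [D]

WB = [3, 5]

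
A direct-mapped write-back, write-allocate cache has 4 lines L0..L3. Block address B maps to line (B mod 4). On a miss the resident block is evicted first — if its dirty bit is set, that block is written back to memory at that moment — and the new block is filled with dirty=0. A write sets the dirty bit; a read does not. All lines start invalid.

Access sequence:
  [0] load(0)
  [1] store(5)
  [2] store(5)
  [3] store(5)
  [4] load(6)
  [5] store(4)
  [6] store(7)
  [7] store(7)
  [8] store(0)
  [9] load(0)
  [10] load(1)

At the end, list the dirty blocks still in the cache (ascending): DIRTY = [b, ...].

0: R B0 -> L0 miss  d=-]
1: W B5 -> L1 miss  d=D]
2: W B5 -> L1 hit  d=D]
3: W B5 -> L1 hit  d=D]
4: R B6 -> L2 miss  d=-]
5: W B4 -> L0 miss  d=D]
6: W B7 -> L3 miss  d=D]
7: W B7 -> L3 hit  d=D]
8: W B0 -> L0 miss wb->B4  d=D]
9: R B0 -> L0 hit  d=D]
10: R B1 -> L1 miss wb->B5  d=-]

DIRTY = [0, 7]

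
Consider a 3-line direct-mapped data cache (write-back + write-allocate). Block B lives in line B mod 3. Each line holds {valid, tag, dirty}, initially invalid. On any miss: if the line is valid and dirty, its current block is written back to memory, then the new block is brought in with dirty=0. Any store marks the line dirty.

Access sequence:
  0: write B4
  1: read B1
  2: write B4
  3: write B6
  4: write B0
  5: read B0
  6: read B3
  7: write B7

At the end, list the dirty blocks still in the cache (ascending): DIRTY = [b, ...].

DIRTY = [7]

0: W B4 -> L1 miss  d=D]
1: R B1 -> L1 miss wb->B4  d=-]
2: W B4 -> L1 miss  d=D]
3: W B6 -> L0 miss  d=D]
4: W B0 -> L0 miss wb->B6  d=D]
5: R B0 -> L0 hit  d=D]
6: R B3 -> L0 miss wb->B0  d=-]
7: W B7 -> L1 miss wb->B4  d=D]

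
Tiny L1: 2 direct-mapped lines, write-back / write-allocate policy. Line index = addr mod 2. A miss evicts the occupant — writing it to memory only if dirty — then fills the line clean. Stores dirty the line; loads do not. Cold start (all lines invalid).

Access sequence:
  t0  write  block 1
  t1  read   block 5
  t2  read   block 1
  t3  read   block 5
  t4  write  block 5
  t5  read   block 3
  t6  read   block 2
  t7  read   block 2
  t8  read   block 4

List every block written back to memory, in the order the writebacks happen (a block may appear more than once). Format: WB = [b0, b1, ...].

  0 | W B1 → L1 miss [D]
  1 | R B5 → L1 miss wb→B1 [-]
  2 | R B1 → L1 miss [-]
  3 | R B5 → L1 miss [-]
  4 | W B5 → L1 hit [D]
  5 | R B3 → L1 miss wb→B5 [-]
  6 | R B2 → L0 miss [-]
  7 | R B2 → L0 hit [-]
  8 | R B4 → L0 miss [-]

WB = [1, 5]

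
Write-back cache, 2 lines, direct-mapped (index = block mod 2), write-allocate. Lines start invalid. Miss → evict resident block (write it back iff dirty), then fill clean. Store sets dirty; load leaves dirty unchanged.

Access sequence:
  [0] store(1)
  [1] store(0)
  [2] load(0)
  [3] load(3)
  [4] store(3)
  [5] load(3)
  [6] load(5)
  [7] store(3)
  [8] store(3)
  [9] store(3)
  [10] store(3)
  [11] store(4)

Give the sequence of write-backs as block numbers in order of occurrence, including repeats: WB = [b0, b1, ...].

WB = [1, 3, 0]

0: W B1 -> L1 miss  d=D]
1: W B0 -> L0 miss  d=D]
2: R B0 -> L0 hit  d=D]
3: R B3 -> L1 miss wb->B1  d=-]
4: W B3 -> L1 hit  d=D]
5: R B3 -> L1 hit  d=D]
6: R B5 -> L1 miss wb->B3  d=-]
7: W B3 -> L1 miss  d=D]
8: W B3 -> L1 hit  d=D]
9: W B3 -> L1 hit  d=D]
10: W B3 -> L1 hit  d=D]
11: W B4 -> L0 miss wb->B0  d=D]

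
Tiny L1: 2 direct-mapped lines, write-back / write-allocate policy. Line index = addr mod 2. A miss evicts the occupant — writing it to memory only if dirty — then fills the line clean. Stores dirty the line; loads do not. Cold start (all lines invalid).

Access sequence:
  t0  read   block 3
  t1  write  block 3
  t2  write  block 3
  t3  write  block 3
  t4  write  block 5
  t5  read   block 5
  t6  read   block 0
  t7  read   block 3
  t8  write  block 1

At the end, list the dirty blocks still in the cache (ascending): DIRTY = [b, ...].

DIRTY = [1]

0: R B3 -> L1 miss  d=-]
1: W B3 -> L1 hit  d=D]
2: W B3 -> L1 hit  d=D]
3: W B3 -> L1 hit  d=D]
4: W B5 -> L1 miss wb->B3  d=D]
5: R B5 -> L1 hit  d=D]
6: R B0 -> L0 miss  d=-]
7: R B3 -> L1 miss wb->B5  d=-]
8: W B1 -> L1 miss  d=D]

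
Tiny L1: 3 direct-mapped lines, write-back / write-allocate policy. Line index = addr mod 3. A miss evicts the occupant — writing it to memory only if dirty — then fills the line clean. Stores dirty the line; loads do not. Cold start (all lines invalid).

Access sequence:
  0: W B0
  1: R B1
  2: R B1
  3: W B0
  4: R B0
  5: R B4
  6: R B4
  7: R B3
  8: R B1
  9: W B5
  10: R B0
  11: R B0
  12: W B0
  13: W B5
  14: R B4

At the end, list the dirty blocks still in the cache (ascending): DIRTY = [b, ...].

DIRTY = [0, 5]

  0 | W B0 → L0 miss [D]
  1 | R B1 → L1 miss [-]
  2 | R B1 → L1 hit [-]
  3 | W B0 → L0 hit [D]
  4 | R B0 → L0 hit [D]
  5 | R B4 → L1 miss [-]
  6 | R B4 → L1 hit [-]
  7 | R B3 → L0 miss wb→B0 [-]
  8 | R B1 → L1 miss [-]
  9 | W B5 → L2 miss [D]
  10 | R B0 → L0 miss [-]
  11 | R B0 → L0 hit [-]
  12 | W B0 → L0 hit [D]
  13 | W B5 → L2 hit [D]
  14 | R B4 → L1 miss [-]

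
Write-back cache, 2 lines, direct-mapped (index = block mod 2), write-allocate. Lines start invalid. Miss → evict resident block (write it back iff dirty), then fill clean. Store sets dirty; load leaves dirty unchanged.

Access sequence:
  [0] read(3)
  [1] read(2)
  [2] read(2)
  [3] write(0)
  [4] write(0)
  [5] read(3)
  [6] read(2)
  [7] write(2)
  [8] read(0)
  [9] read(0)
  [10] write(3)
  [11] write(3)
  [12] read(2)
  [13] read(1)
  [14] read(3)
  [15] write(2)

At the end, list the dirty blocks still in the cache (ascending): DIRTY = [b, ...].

  0 | R B3 → L1 miss [-]
  1 | R B2 → L0 miss [-]
  2 | R B2 → L0 hit [-]
  3 | W B0 → L0 miss [D]
  4 | W B0 → L0 hit [D]
  5 | R B3 → L1 hit [-]
  6 | R B2 → L0 miss wb→B0 [-]
  7 | W B2 → L0 hit [D]
  8 | R B0 → L0 miss wb→B2 [-]
  9 | R B0 → L0 hit [-]
  10 | W B3 → L1 hit [D]
  11 | W B3 → L1 hit [D]
  12 | R B2 → L0 miss [-]
  13 | R B1 → L1 miss wb→B3 [-]
  14 | R B3 → L1 miss [-]
  15 | W B2 → L0 hit [D]

DIRTY = [2]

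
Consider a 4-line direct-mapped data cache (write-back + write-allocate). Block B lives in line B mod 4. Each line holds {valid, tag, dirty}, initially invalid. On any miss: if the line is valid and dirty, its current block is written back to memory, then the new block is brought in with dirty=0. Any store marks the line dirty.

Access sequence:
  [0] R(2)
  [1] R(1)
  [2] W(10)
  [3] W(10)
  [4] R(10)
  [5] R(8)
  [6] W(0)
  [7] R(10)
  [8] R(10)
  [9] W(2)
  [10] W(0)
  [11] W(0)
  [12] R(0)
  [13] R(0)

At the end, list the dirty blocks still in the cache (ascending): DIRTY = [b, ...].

DIRTY = [0, 2]

0: R B2 → L2 miss [-]
1: R B1 → L1 miss [-]
2: W B10 → L2 miss [D]
3: W B10 → L2 hit [D]
4: R B10 → L2 hit [D]
5: R B8 → L0 miss [-]
6: W B0 → L0 miss [D]
7: R B10 → L2 hit [D]
8: R B10 → L2 hit [D]
9: W B2 → L2 miss wb→B10 [D]
10: W B0 → L0 hit [D]
11: W B0 → L0 hit [D]
12: R B0 → L0 hit [D]
13: R B0 → L0 hit [D]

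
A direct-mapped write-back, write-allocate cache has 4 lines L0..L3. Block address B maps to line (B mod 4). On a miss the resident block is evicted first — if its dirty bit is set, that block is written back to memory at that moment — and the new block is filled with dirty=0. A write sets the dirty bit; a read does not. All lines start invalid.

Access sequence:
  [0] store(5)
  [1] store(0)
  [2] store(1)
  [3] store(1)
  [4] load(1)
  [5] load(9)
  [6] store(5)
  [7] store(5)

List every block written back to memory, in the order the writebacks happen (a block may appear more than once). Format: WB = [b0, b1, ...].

WB = [5, 1]

  0 | W B5 → L1 miss [D]
  1 | W B0 → L0 miss [D]
  2 | W B1 → L1 miss wb→B5 [D]
  3 | W B1 → L1 hit [D]
  4 | R B1 → L1 hit [D]
  5 | R B9 → L1 miss wb→B1 [-]
  6 | W B5 → L1 miss [D]
  7 | W B5 → L1 hit [D]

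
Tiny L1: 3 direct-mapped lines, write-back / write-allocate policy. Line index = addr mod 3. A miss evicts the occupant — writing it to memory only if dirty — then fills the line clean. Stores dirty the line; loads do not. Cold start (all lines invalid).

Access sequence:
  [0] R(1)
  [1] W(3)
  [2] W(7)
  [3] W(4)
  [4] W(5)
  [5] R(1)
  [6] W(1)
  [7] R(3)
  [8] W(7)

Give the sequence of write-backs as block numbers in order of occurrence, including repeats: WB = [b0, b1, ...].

0: R B1 -> L1 miss  d=-]
1: W B3 -> L0 miss  d=D]
2: W B7 -> L1 miss  d=D]
3: W B4 -> L1 miss wb->B7  d=D]
4: W B5 -> L2 miss  d=D]
5: R B1 -> L1 miss wb->B4  d=-]
6: W B1 -> L1 hit  d=D]
7: R B3 -> L0 hit  d=D]
8: W B7 -> L1 miss wb->B1  d=D]

WB = [7, 4, 1]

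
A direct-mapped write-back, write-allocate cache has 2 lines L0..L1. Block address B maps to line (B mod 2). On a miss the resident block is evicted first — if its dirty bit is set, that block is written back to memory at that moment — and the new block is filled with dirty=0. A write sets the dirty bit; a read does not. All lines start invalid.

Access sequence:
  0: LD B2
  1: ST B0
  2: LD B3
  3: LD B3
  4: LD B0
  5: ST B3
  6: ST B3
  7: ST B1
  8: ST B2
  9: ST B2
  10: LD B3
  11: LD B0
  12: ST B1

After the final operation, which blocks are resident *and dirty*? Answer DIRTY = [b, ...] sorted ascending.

0: R B2 → L0 miss [-]
1: W B0 → L0 miss [D]
2: R B3 → L1 miss [-]
3: R B3 → L1 hit [-]
4: R B0 → L0 hit [D]
5: W B3 → L1 hit [D]
6: W B3 → L1 hit [D]
7: W B1 → L1 miss wb→B3 [D]
8: W B2 → L0 miss wb→B0 [D]
9: W B2 → L0 hit [D]
10: R B3 → L1 miss wb→B1 [-]
11: R B0 → L0 miss wb→B2 [-]
12: W B1 → L1 miss [D]

DIRTY = [1]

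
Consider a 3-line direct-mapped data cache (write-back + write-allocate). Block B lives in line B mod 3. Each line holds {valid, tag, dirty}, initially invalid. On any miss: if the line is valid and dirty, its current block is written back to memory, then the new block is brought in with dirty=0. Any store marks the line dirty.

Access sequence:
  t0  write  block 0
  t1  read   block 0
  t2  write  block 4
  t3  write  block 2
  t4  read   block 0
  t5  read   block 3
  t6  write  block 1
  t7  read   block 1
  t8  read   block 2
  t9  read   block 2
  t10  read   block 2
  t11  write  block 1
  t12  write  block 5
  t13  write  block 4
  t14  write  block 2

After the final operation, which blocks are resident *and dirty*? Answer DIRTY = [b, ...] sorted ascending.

0: W B0 → L0 miss [D]
1: R B0 → L0 hit [D]
2: W B4 → L1 miss [D]
3: W B2 → L2 miss [D]
4: R B0 → L0 hit [D]
5: R B3 → L0 miss wb→B0 [-]
6: W B1 → L1 miss wb→B4 [D]
7: R B1 → L1 hit [D]
8: R B2 → L2 hit [D]
9: R B2 → L2 hit [D]
10: R B2 → L2 hit [D]
11: W B1 → L1 hit [D]
12: W B5 → L2 miss wb→B2 [D]
13: W B4 → L1 miss wb→B1 [D]
14: W B2 → L2 miss wb→B5 [D]

DIRTY = [2, 4]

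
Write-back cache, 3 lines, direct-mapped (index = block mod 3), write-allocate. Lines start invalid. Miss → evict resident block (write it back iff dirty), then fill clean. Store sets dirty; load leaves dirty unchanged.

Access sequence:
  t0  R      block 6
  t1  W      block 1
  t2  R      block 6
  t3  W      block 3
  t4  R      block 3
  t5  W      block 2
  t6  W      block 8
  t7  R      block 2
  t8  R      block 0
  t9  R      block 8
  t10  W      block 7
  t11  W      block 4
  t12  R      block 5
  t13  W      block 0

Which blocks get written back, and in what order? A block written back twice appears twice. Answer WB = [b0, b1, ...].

0: R B6 → L0 miss [-]
1: W B1 → L1 miss [D]
2: R B6 → L0 hit [-]
3: W B3 → L0 miss [D]
4: R B3 → L0 hit [D]
5: W B2 → L2 miss [D]
6: W B8 → L2 miss wb→B2 [D]
7: R B2 → L2 miss wb→B8 [-]
8: R B0 → L0 miss wb→B3 [-]
9: R B8 → L2 miss [-]
10: W B7 → L1 miss wb→B1 [D]
11: W B4 → L1 miss wb→B7 [D]
12: R B5 → L2 miss [-]
13: W B0 → L0 hit [D]

WB = [2, 8, 3, 1, 7]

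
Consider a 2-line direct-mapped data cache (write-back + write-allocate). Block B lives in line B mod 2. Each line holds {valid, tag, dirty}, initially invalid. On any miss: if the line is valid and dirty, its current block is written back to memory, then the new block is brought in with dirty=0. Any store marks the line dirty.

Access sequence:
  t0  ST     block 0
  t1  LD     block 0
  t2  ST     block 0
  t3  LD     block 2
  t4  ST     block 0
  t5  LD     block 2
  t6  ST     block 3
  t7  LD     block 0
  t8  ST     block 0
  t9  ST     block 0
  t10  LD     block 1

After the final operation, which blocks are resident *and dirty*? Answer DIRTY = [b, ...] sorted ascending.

DIRTY = [0]

0: W B0 -> L0 miss  d=D]
1: R B0 -> L0 hit  d=D]
2: W B0 -> L0 hit  d=D]
3: R B2 -> L0 miss wb->B0  d=-]
4: W B0 -> L0 miss  d=D]
5: R B2 -> L0 miss wb->B0  d=-]
6: W B3 -> L1 miss  d=D]
7: R B0 -> L0 miss  d=-]
8: W B0 -> L0 hit  d=D]
9: W B0 -> L0 hit  d=D]
10: R B1 -> L1 miss wb->B3  d=-]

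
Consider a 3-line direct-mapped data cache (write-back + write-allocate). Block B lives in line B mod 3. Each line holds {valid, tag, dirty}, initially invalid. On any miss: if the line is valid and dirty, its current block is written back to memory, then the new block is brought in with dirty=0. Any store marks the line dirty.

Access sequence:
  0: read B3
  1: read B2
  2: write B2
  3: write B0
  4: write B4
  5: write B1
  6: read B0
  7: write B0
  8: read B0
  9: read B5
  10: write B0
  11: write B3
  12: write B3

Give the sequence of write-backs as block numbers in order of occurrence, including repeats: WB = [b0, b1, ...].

WB = [4, 2, 0]

0: R B3 → L0 miss [-]
1: R B2 → L2 miss [-]
2: W B2 → L2 hit [D]
3: W B0 → L0 miss [D]
4: W B4 → L1 miss [D]
5: W B1 → L1 miss wb→B4 [D]
6: R B0 → L0 hit [D]
7: W B0 → L0 hit [D]
8: R B0 → L0 hit [D]
9: R B5 → L2 miss wb→B2 [-]
10: W B0 → L0 hit [D]
11: W B3 → L0 miss wb→B0 [D]
12: W B3 → L0 hit [D]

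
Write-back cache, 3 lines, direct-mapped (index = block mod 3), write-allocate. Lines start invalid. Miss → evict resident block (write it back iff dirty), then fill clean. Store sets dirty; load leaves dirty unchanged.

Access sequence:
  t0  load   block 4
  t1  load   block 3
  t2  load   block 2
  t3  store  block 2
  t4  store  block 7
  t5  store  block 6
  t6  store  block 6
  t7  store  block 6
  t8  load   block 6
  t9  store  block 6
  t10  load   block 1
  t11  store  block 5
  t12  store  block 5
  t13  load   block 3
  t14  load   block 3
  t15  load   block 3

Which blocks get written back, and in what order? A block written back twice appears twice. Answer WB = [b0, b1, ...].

WB = [7, 2, 6]

0: R B4 → L1 miss [-]
1: R B3 → L0 miss [-]
2: R B2 → L2 miss [-]
3: W B2 → L2 hit [D]
4: W B7 → L1 miss [D]
5: W B6 → L0 miss [D]
6: W B6 → L0 hit [D]
7: W B6 → L0 hit [D]
8: R B6 → L0 hit [D]
9: W B6 → L0 hit [D]
10: R B1 → L1 miss wb→B7 [-]
11: W B5 → L2 miss wb→B2 [D]
12: W B5 → L2 hit [D]
13: R B3 → L0 miss wb→B6 [-]
14: R B3 → L0 hit [-]
15: R B3 → L0 hit [-]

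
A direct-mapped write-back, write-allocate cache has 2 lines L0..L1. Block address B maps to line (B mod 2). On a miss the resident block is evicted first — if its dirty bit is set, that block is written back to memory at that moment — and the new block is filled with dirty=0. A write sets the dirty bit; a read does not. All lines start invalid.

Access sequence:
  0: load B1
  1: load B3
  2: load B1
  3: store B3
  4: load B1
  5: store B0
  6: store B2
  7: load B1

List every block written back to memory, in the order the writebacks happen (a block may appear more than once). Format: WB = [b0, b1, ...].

WB = [3, 0]

0: R B1 → L1 miss [-]
1: R B3 → L1 miss [-]
2: R B1 → L1 miss [-]
3: W B3 → L1 miss [D]
4: R B1 → L1 miss wb→B3 [-]
5: W B0 → L0 miss [D]
6: W B2 → L0 miss wb→B0 [D]
7: R B1 → L1 hit [-]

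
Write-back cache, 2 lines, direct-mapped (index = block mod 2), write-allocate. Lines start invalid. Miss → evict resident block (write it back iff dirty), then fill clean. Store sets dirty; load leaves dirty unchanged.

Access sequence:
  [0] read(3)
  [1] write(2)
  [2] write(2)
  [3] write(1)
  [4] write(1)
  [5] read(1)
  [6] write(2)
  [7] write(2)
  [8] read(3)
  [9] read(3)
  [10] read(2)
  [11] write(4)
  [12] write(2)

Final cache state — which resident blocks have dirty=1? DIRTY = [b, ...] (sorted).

  0 | R B3 → L1 miss [-]
  1 | W B2 → L0 miss [D]
  2 | W B2 → L0 hit [D]
  3 | W B1 → L1 miss [D]
  4 | W B1 → L1 hit [D]
  5 | R B1 → L1 hit [D]
  6 | W B2 → L0 hit [D]
  7 | W B2 → L0 hit [D]
  8 | R B3 → L1 miss wb→B1 [-]
  9 | R B3 → L1 hit [-]
  10 | R B2 → L0 hit [D]
  11 | W B4 → L0 miss wb→B2 [D]
  12 | W B2 → L0 miss wb→B4 [D]

DIRTY = [2]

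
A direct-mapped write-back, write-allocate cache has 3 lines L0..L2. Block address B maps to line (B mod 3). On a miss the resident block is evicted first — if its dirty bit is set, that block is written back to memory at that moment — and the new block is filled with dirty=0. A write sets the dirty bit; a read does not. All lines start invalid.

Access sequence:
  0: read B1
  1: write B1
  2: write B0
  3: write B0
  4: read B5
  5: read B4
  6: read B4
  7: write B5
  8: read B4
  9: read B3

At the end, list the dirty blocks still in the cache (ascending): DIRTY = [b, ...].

DIRTY = [5]

0: R B1 → L1 miss [-]
1: W B1 → L1 hit [D]
2: W B0 → L0 miss [D]
3: W B0 → L0 hit [D]
4: R B5 → L2 miss [-]
5: R B4 → L1 miss wb→B1 [-]
6: R B4 → L1 hit [-]
7: W B5 → L2 hit [D]
8: R B4 → L1 hit [-]
9: R B3 → L0 miss wb→B0 [-]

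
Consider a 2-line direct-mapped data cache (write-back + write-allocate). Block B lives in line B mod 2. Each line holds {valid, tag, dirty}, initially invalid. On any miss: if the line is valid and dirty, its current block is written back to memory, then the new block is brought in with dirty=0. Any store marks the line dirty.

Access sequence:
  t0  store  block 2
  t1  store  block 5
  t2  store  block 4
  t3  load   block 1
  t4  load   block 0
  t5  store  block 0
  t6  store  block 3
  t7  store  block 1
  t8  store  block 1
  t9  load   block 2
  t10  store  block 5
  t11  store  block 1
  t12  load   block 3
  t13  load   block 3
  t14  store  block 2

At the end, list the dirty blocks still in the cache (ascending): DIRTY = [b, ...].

DIRTY = [2]

0: W B2 -> L0 miss  d=D]
1: W B5 -> L1 miss  d=D]
2: W B4 -> L0 miss wb->B2  d=D]
3: R B1 -> L1 miss wb->B5  d=-]
4: R B0 -> L0 miss wb->B4  d=-]
5: W B0 -> L0 hit  d=D]
6: W B3 -> L1 miss  d=D]
7: W B1 -> L1 miss wb->B3  d=D]
8: W B1 -> L1 hit  d=D]
9: R B2 -> L0 miss wb->B0  d=-]
10: W B5 -> L1 miss wb->B1  d=D]
11: W B1 -> L1 miss wb->B5  d=D]
12: R B3 -> L1 miss wb->B1  d=-]
13: R B3 -> L1 hit  d=-]
14: W B2 -> L0 hit  d=D]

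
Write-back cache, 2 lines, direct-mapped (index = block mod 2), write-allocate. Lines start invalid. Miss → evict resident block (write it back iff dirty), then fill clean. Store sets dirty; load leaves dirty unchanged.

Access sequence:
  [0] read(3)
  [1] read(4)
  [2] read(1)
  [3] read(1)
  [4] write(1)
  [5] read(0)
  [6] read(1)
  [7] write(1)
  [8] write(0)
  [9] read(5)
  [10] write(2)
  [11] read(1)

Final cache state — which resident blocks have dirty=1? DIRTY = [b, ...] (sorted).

DIRTY = [2]

0: R B3 → L1 miss [-]
1: R B4 → L0 miss [-]
2: R B1 → L1 miss [-]
3: R B1 → L1 hit [-]
4: W B1 → L1 hit [D]
5: R B0 → L0 miss [-]
6: R B1 → L1 hit [D]
7: W B1 → L1 hit [D]
8: W B0 → L0 hit [D]
9: R B5 → L1 miss wb→B1 [-]
10: W B2 → L0 miss wb→B0 [D]
11: R B1 → L1 miss [-]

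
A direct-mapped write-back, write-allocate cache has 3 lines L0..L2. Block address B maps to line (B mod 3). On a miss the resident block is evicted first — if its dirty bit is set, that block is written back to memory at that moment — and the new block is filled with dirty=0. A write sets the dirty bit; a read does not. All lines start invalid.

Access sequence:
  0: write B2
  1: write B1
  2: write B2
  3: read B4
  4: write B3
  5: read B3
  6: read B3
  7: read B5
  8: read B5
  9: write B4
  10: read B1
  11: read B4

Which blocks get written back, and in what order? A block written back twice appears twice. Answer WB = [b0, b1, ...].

WB = [1, 2, 4]

0: W B2 -> L2 miss  d=D]
1: W B1 -> L1 miss  d=D]
2: W B2 -> L2 hit  d=D]
3: R B4 -> L1 miss wb->B1  d=-]
4: W B3 -> L0 miss  d=D]
5: R B3 -> L0 hit  d=D]
6: R B3 -> L0 hit  d=D]
7: R B5 -> L2 miss wb->B2  d=-]
8: R B5 -> L2 hit  d=-]
9: W B4 -> L1 hit  d=D]
10: R B1 -> L1 miss wb->B4  d=-]
11: R B4 -> L1 miss  d=-]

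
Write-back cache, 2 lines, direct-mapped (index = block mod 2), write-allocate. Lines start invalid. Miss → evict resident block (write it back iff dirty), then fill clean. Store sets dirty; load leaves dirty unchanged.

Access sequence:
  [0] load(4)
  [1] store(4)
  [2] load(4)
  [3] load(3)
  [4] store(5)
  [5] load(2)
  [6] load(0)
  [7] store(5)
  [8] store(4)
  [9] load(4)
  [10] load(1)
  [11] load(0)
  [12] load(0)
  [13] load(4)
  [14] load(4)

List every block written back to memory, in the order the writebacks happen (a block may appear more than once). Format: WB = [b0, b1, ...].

  0 | R B4 → L0 miss [-]
  1 | W B4 → L0 hit [D]
  2 | R B4 → L0 hit [D]
  3 | R B3 → L1 miss [-]
  4 | W B5 → L1 miss [D]
  5 | R B2 → L0 miss wb→B4 [-]
  6 | R B0 → L0 miss [-]
  7 | W B5 → L1 hit [D]
  8 | W B4 → L0 miss [D]
  9 | R B4 → L0 hit [D]
  10 | R B1 → L1 miss wb→B5 [-]
  11 | R B0 → L0 miss wb→B4 [-]
  12 | R B0 → L0 hit [-]
  13 | R B4 → L0 miss [-]
  14 | R B4 → L0 hit [-]

WB = [4, 5, 4]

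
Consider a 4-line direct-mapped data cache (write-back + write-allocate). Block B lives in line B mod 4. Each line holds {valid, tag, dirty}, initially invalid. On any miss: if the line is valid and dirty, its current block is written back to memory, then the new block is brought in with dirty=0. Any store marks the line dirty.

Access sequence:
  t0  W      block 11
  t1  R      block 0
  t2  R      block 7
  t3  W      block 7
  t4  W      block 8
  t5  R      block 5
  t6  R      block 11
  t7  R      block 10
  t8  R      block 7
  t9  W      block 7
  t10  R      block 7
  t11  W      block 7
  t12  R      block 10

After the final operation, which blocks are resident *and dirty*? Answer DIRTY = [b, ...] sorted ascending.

DIRTY = [7, 8]

0: W B11 -> L3 miss  d=D]
1: R B0 -> L0 miss  d=-]
2: R B7 -> L3 miss wb->B11  d=-]
3: W B7 -> L3 hit  d=D]
4: W B8 -> L0 miss  d=D]
5: R B5 -> L1 miss  d=-]
6: R B11 -> L3 miss wb->B7  d=-]
7: R B10 -> L2 miss  d=-]
8: R B7 -> L3 miss  d=-]
9: W B7 -> L3 hit  d=D]
10: R B7 -> L3 hit  d=D]
11: W B7 -> L3 hit  d=D]
12: R B10 -> L2 hit  d=-]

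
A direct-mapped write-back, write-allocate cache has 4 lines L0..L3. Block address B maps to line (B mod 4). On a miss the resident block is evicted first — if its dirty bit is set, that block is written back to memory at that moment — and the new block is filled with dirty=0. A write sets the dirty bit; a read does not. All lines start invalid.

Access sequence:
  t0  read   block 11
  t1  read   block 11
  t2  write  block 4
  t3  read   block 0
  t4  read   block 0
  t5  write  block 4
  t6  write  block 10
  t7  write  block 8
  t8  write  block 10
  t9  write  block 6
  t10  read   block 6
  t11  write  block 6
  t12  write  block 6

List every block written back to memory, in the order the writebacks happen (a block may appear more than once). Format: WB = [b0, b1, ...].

  0 | R B11 → L3 miss [-]
  1 | R B11 → L3 hit [-]
  2 | W B4 → L0 miss [D]
  3 | R B0 → L0 miss wb→B4 [-]
  4 | R B0 → L0 hit [-]
  5 | W B4 → L0 miss [D]
  6 | W B10 → L2 miss [D]
  7 | W B8 → L0 miss wb→B4 [D]
  8 | W B10 → L2 hit [D]
  9 | W B6 → L2 miss wb→B10 [D]
  10 | R B6 → L2 hit [D]
  11 | W B6 → L2 hit [D]
  12 | W B6 → L2 hit [D]

WB = [4, 4, 10]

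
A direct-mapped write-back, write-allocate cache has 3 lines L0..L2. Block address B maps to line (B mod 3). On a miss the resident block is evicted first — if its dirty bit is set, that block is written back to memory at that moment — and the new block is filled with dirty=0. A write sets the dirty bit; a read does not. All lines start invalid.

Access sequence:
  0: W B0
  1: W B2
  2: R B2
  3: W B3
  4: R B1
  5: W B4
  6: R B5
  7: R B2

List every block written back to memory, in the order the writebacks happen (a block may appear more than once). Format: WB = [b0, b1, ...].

0: W B0 -> L0 miss  d=D]
1: W B2 -> L2 miss  d=D]
2: R B2 -> L2 hit  d=D]
3: W B3 -> L0 miss wb->B0  d=D]
4: R B1 -> L1 miss  d=-]
5: W B4 -> L1 miss  d=D]
6: R B5 -> L2 miss wb->B2  d=-]
7: R B2 -> L2 miss  d=-]

WB = [0, 2]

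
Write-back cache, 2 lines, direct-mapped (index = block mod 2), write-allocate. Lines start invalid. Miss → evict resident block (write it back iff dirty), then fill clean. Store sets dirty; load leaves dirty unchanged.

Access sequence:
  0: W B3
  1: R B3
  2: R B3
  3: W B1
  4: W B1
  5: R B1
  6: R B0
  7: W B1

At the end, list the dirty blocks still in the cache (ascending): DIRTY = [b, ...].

0: W B3 -> L1 miss  d=D]
1: R B3 -> L1 hit  d=D]
2: R B3 -> L1 hit  d=D]
3: W B1 -> L1 miss wb->B3  d=D]
4: W B1 -> L1 hit  d=D]
5: R B1 -> L1 hit  d=D]
6: R B0 -> L0 miss  d=-]
7: W B1 -> L1 hit  d=D]

DIRTY = [1]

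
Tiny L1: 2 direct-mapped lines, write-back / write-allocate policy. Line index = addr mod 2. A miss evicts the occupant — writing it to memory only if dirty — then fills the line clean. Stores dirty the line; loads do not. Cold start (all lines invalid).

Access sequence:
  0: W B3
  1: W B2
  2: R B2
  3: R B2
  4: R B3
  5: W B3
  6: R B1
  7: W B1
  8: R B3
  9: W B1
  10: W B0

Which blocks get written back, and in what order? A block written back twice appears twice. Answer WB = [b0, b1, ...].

  0 | W B3 → L1 miss [D]
  1 | W B2 → L0 miss [D]
  2 | R B2 → L0 hit [D]
  3 | R B2 → L0 hit [D]
  4 | R B3 → L1 hit [D]
  5 | W B3 → L1 hit [D]
  6 | R B1 → L1 miss wb→B3 [-]
  7 | W B1 → L1 hit [D]
  8 | R B3 → L1 miss wb→B1 [-]
  9 | W B1 → L1 miss [D]
  10 | W B0 → L0 miss wb→B2 [D]

WB = [3, 1, 2]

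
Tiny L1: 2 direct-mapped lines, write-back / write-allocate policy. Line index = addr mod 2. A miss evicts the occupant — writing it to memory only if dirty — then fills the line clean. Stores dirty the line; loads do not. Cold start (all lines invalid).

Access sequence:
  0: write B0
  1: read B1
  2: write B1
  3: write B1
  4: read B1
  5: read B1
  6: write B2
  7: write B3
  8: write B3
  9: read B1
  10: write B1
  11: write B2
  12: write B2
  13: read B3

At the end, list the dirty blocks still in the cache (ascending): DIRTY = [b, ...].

0: W B0 → L0 miss [D]
1: R B1 → L1 miss [-]
2: W B1 → L1 hit [D]
3: W B1 → L1 hit [D]
4: R B1 → L1 hit [D]
5: R B1 → L1 hit [D]
6: W B2 → L0 miss wb→B0 [D]
7: W B3 → L1 miss wb→B1 [D]
8: W B3 → L1 hit [D]
9: R B1 → L1 miss wb→B3 [-]
10: W B1 → L1 hit [D]
11: W B2 → L0 hit [D]
12: W B2 → L0 hit [D]
13: R B3 → L1 miss wb→B1 [-]

DIRTY = [2]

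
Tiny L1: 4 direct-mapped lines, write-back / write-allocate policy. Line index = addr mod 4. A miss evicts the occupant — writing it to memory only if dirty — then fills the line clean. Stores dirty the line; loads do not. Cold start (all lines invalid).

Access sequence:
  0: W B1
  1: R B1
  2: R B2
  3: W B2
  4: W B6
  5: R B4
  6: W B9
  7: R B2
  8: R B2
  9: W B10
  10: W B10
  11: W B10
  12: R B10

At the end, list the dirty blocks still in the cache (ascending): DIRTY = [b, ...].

DIRTY = [9, 10]

0: W B1 → L1 miss [D]
1: R B1 → L1 hit [D]
2: R B2 → L2 miss [-]
3: W B2 → L2 hit [D]
4: W B6 → L2 miss wb→B2 [D]
5: R B4 → L0 miss [-]
6: W B9 → L1 miss wb→B1 [D]
7: R B2 → L2 miss wb→B6 [-]
8: R B2 → L2 hit [-]
9: W B10 → L2 miss [D]
10: W B10 → L2 hit [D]
11: W B10 → L2 hit [D]
12: R B10 → L2 hit [D]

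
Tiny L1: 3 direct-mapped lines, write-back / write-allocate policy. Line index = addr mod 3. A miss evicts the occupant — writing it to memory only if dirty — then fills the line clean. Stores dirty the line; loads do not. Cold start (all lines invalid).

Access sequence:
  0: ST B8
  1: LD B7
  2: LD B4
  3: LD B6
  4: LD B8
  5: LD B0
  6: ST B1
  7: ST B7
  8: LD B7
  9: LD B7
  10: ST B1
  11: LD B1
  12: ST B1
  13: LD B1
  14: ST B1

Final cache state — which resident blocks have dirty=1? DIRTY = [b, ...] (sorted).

  0 | W B8 → L2 miss [D]
  1 | R B7 → L1 miss [-]
  2 | R B4 → L1 miss [-]
  3 | R B6 → L0 miss [-]
  4 | R B8 → L2 hit [D]
  5 | R B0 → L0 miss [-]
  6 | W B1 → L1 miss [D]
  7 | W B7 → L1 miss wb→B1 [D]
  8 | R B7 → L1 hit [D]
  9 | R B7 → L1 hit [D]
  10 | W B1 → L1 miss wb→B7 [D]
  11 | R B1 → L1 hit [D]
  12 | W B1 → L1 hit [D]
  13 | R B1 → L1 hit [D]
  14 | W B1 → L1 hit [D]

DIRTY = [1, 8]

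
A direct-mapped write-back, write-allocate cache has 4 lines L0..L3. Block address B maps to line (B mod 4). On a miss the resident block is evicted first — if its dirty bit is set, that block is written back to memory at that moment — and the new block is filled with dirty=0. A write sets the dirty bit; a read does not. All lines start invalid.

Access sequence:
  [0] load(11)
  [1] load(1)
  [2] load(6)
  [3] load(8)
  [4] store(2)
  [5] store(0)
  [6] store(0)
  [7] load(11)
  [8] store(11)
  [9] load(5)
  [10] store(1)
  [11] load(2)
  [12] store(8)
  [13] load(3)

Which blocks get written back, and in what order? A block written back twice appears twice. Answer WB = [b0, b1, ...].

WB = [0, 11]

  0 | R B11 → L3 miss [-]
  1 | R B1 → L1 miss [-]
  2 | R B6 → L2 miss [-]
  3 | R B8 → L0 miss [-]
  4 | W B2 → L2 miss [D]
  5 | W B0 → L0 miss [D]
  6 | W B0 → L0 hit [D]
  7 | R B11 → L3 hit [-]
  8 | W B11 → L3 hit [D]
  9 | R B5 → L1 miss [-]
  10 | W B1 → L1 miss [D]
  11 | R B2 → L2 hit [D]
  12 | W B8 → L0 miss wb→B0 [D]
  13 | R B3 → L3 miss wb→B11 [-]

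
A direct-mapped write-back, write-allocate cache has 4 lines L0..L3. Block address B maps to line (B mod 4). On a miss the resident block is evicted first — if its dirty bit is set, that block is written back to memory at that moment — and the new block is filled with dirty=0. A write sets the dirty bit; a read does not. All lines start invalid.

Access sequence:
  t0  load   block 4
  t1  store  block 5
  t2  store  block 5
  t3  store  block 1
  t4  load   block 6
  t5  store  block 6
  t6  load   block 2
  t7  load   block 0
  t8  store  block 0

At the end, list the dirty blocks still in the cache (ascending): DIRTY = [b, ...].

  0 | R B4 → L0 miss [-]
  1 | W B5 → L1 miss [D]
  2 | W B5 → L1 hit [D]
  3 | W B1 → L1 miss wb→B5 [D]
  4 | R B6 → L2 miss [-]
  5 | W B6 → L2 hit [D]
  6 | R B2 → L2 miss wb→B6 [-]
  7 | R B0 → L0 miss [-]
  8 | W B0 → L0 hit [D]

DIRTY = [0, 1]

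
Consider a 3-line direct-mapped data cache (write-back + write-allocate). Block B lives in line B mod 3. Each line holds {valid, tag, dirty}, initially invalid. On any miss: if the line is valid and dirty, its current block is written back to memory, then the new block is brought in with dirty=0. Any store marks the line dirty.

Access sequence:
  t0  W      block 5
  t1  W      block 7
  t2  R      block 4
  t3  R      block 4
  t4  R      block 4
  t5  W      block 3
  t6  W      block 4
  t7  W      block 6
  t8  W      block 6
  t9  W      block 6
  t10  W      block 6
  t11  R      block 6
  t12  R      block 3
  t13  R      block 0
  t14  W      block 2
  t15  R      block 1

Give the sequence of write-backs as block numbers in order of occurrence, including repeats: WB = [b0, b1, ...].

0: W B5 → L2 miss [D]
1: W B7 → L1 miss [D]
2: R B4 → L1 miss wb→B7 [-]
3: R B4 → L1 hit [-]
4: R B4 → L1 hit [-]
5: W B3 → L0 miss [D]
6: W B4 → L1 hit [D]
7: W B6 → L0 miss wb→B3 [D]
8: W B6 → L0 hit [D]
9: W B6 → L0 hit [D]
10: W B6 → L0 hit [D]
11: R B6 → L0 hit [D]
12: R B3 → L0 miss wb→B6 [-]
13: R B0 → L0 miss [-]
14: W B2 → L2 miss wb→B5 [D]
15: R B1 → L1 miss wb→B4 [-]

WB = [7, 3, 6, 5, 4]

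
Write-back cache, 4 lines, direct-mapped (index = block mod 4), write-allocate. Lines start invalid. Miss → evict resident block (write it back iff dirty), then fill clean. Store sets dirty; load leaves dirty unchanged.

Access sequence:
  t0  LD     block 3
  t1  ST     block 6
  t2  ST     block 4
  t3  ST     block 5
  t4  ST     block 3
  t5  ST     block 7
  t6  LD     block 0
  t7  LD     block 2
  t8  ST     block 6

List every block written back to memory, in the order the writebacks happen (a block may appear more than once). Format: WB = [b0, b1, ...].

WB = [3, 4, 6]

0: R B3 → L3 miss [-]
1: W B6 → L2 miss [D]
2: W B4 → L0 miss [D]
3: W B5 → L1 miss [D]
4: W B3 → L3 hit [D]
5: W B7 → L3 miss wb→B3 [D]
6: R B0 → L0 miss wb→B4 [-]
7: R B2 → L2 miss wb→B6 [-]
8: W B6 → L2 miss [D]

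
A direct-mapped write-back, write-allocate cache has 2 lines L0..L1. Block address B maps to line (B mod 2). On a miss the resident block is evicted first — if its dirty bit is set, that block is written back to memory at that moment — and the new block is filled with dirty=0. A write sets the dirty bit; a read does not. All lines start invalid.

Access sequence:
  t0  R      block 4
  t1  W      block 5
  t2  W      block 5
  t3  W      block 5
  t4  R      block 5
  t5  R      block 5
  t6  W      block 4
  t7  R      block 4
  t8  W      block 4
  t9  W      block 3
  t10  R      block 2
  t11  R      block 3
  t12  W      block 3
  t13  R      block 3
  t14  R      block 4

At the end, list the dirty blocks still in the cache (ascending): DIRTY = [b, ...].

0: R B4 -> L0 miss  d=-]
1: W B5 -> L1 miss  d=D]
2: W B5 -> L1 hit  d=D]
3: W B5 -> L1 hit  d=D]
4: R B5 -> L1 hit  d=D]
5: R B5 -> L1 hit  d=D]
6: W B4 -> L0 hit  d=D]
7: R B4 -> L0 hit  d=D]
8: W B4 -> L0 hit  d=D]
9: W B3 -> L1 miss wb->B5  d=D]
10: R B2 -> L0 miss wb->B4  d=-]
11: R B3 -> L1 hit  d=D]
12: W B3 -> L1 hit  d=D]
13: R B3 -> L1 hit  d=D]
14: R B4 -> L0 miss  d=-]

DIRTY = [3]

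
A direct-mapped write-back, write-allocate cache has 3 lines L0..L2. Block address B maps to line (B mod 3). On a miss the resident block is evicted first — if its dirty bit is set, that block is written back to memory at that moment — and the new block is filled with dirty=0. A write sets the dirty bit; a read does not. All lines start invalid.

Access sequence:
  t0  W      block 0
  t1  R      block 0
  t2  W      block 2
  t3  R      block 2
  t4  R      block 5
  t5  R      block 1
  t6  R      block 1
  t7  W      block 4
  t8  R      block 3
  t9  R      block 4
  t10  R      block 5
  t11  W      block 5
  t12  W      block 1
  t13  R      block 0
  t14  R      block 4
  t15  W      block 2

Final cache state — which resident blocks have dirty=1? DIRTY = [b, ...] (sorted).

0: W B0 -> L0 miss  d=D]
1: R B0 -> L0 hit  d=D]
2: W B2 -> L2 miss  d=D]
3: R B2 -> L2 hit  d=D]
4: R B5 -> L2 miss wb->B2  d=-]
5: R B1 -> L1 miss  d=-]
6: R B1 -> L1 hit  d=-]
7: W B4 -> L1 miss  d=D]
8: R B3 -> L0 miss wb->B0  d=-]
9: R B4 -> L1 hit  d=D]
10: R B5 -> L2 hit  d=-]
11: W B5 -> L2 hit  d=D]
12: W B1 -> L1 miss wb->B4  d=D]
13: R B0 -> L0 miss  d=-]
14: R B4 -> L1 miss wb->B1  d=-]
15: W B2 -> L2 miss wb->B5  d=D]

DIRTY = [2]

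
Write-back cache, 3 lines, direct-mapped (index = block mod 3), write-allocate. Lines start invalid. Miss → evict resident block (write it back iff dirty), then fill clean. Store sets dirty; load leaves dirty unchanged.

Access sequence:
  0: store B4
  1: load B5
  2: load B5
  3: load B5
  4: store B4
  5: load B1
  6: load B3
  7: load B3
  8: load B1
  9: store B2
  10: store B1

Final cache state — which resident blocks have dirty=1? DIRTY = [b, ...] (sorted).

  0 | W B4 → L1 miss [D]
  1 | R B5 → L2 miss [-]
  2 | R B5 → L2 hit [-]
  3 | R B5 → L2 hit [-]
  4 | W B4 → L1 hit [D]
  5 | R B1 → L1 miss wb→B4 [-]
  6 | R B3 → L0 miss [-]
  7 | R B3 → L0 hit [-]
  8 | R B1 → L1 hit [-]
  9 | W B2 → L2 miss [D]
  10 | W B1 → L1 hit [D]

DIRTY = [1, 2]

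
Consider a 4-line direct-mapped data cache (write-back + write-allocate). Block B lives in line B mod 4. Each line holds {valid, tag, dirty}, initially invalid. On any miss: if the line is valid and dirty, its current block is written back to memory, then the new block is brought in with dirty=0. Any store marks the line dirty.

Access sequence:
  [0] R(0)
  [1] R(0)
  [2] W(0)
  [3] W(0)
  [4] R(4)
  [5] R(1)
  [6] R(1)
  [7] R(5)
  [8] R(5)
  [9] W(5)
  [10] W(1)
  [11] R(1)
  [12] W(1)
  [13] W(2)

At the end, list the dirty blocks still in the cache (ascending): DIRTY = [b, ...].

  0 | R B0 → L0 miss [-]
  1 | R B0 → L0 hit [-]
  2 | W B0 → L0 hit [D]
  3 | W B0 → L0 hit [D]
  4 | R B4 → L0 miss wb→B0 [-]
  5 | R B1 → L1 miss [-]
  6 | R B1 → L1 hit [-]
  7 | R B5 → L1 miss [-]
  8 | R B5 → L1 hit [-]
  9 | W B5 → L1 hit [D]
  10 | W B1 → L1 miss wb→B5 [D]
  11 | R B1 → L1 hit [D]
  12 | W B1 → L1 hit [D]
  13 | W B2 → L2 miss [D]

DIRTY = [1, 2]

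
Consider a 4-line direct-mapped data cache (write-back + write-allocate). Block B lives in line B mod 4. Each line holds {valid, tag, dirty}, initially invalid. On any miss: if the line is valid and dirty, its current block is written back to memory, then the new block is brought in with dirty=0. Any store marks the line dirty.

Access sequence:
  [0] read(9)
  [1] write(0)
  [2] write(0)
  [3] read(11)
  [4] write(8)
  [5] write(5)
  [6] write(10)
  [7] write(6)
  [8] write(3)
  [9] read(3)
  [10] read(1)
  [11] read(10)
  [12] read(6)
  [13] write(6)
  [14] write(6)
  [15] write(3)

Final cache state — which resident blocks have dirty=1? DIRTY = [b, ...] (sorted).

DIRTY = [3, 6, 8]

0: R B9 -> L1 miss  d=-]
1: W B0 -> L0 miss  d=D]
2: W B0 -> L0 hit  d=D]
3: R B11 -> L3 miss  d=-]
4: W B8 -> L0 miss wb->B0  d=D]
5: W B5 -> L1 miss  d=D]
6: W B10 -> L2 miss  d=D]
7: W B6 -> L2 miss wb->B10  d=D]
8: W B3 -> L3 miss  d=D]
9: R B3 -> L3 hit  d=D]
10: R B1 -> L1 miss wb->B5  d=-]
11: R B10 -> L2 miss wb->B6  d=-]
12: R B6 -> L2 miss  d=-]
13: W B6 -> L2 hit  d=D]
14: W B6 -> L2 hit  d=D]
15: W B3 -> L3 hit  d=D]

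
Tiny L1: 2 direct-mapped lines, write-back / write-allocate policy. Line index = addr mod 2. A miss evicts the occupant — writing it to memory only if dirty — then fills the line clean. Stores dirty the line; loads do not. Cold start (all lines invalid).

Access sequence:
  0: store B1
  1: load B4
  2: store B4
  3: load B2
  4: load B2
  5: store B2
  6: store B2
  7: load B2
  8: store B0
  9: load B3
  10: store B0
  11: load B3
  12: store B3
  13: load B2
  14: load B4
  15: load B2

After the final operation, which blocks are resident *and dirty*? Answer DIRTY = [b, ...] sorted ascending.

DIRTY = [3]

  0 | W B1 → L1 miss [D]
  1 | R B4 → L0 miss [-]
  2 | W B4 → L0 hit [D]
  3 | R B2 → L0 miss wb→B4 [-]
  4 | R B2 → L0 hit [-]
  5 | W B2 → L0 hit [D]
  6 | W B2 → L0 hit [D]
  7 | R B2 → L0 hit [D]
  8 | W B0 → L0 miss wb→B2 [D]
  9 | R B3 → L1 miss wb→B1 [-]
  10 | W B0 → L0 hit [D]
  11 | R B3 → L1 hit [-]
  12 | W B3 → L1 hit [D]
  13 | R B2 → L0 miss wb→B0 [-]
  14 | R B4 → L0 miss [-]
  15 | R B2 → L0 miss [-]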